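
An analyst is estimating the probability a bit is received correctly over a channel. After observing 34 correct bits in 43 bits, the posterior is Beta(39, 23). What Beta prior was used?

Beta is conjugate to the binomial likelihood: posterior = Beta(a+s, b+f).
Subtract the data counts: 39−34=5, 23−9=14.

Beta(5, 14)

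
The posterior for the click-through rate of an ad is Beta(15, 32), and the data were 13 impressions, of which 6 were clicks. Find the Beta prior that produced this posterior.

Beta(9, 25)

A Beta(α, β) prior with s successes and f failures in binomial data gives a Beta(α+s, β+f) posterior.
So α = 15 − 6 = 9 and β = 32 − 7 = 25.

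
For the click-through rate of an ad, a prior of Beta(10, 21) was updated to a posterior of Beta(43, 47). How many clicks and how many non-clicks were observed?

A Beta(α, β) prior with s successes and f failures in binomial data gives a Beta(α+s, β+f) posterior.
Match parameters: s=43−10=33, f=47−21=26.

33 clicks and 26 non-clicks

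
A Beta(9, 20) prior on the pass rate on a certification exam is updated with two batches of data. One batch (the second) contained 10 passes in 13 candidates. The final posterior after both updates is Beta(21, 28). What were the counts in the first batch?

Because Beta–binomial updating is additive in the counts, the combined data contributed (α_post−α_prior, β_post−β_prior) successes and failures.
Total across both batches: 21−9=12 passes, 28−20=8 failures.
Subtract the second batch: 12−10=2 passes and 8−3=5 failures.

2 passes and 5 failures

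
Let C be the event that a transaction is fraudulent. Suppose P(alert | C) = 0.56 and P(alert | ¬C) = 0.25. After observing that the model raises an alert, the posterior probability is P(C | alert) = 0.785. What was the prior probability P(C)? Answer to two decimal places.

Bayes' rule in odds form gives O(C|E) = O(C)·[P(E|C)/P(E|¬C)], hence O(C) = O(C|E)/LR.
Posterior odds = 0.785/(1−0.785) = 3.6512. LR = 0.56/0.25 = 2.2400.
Prior odds = 3.6512/2.2400 = 1.6300, so P(C) = 1.6300/(1+1.6300) ≈ 0.62.

P(C) = 0.62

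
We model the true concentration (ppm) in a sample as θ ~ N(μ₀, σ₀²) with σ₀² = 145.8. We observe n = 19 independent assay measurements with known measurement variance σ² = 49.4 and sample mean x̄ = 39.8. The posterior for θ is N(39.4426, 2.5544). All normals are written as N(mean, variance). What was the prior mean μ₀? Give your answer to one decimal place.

μ₀ = 19.4

The posterior mean is a precision-weighted average: μ_n = (τ₀μ₀ + τ_data·x̄)/(τ₀+τ_data), with τ₀=1/σ₀² and τ_data=n/σ².
Here τ₀ = 1/145.8 = 0.006859 and τ_data = 19/49.4 = 0.384615, so τ_n = 0.391474.
Rearranging for μ₀: μ₀ = (μ_n·τ_n − τ_data·x̄)/τ₀ = (39.4426·0.391474 − 0.384615·39.8) / 0.006859 = 0.133075/0.006859 ≈ 19.4.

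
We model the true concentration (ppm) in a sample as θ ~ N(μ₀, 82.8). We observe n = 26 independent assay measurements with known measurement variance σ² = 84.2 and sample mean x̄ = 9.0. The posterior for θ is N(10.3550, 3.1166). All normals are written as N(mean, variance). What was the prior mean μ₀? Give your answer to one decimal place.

The posterior mean is a precision-weighted average: μ_n = (τ₀μ₀ + τ_data·x̄)/(τ₀+τ_data), with τ₀=1/σ₀² and τ_data=n/σ².
Here τ₀ = 1/82.8 = 0.012077 and τ_data = 26/84.2 = 0.308789, so τ_n = 0.320866.
Rearranging for μ₀: μ₀ = (μ_n·τ_n − τ_data·x̄)/τ₀ = (10.3550·0.320866 − 0.308789·9.0) / 0.012077 = 0.543466/0.012077 ≈ 45.0.

μ₀ = 45.0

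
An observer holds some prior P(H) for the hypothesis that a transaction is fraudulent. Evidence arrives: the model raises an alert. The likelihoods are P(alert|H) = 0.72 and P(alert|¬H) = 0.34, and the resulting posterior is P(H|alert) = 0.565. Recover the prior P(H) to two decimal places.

P(H) = 0.38

In odds form, posterior odds = prior odds × likelihood ratio, so prior odds = posterior odds ÷ LR.
Posterior odds = 0.565/(1−0.565) = 1.2989. LR = 0.72/0.34 = 2.1176.
Prior odds = 1.2989/2.1176 = 0.6134, so P(H) = 0.6134/(1+0.6134) ≈ 0.38.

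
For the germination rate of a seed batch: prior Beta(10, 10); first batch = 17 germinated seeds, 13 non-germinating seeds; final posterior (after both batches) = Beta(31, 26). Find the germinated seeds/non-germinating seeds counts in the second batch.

Because Beta–binomial updating is additive in the counts, the combined data contributed (α_post−α_prior, β_post−β_prior) successes and failures.
Total across both batches: 31−10=21 germinated seeds, 26−10=16 non-germinating seeds.
Subtract the first batch: 21−17=4 germinated seeds and 16−13=3 non-germinating seeds.

4 germinated seeds and 3 non-germinating seeds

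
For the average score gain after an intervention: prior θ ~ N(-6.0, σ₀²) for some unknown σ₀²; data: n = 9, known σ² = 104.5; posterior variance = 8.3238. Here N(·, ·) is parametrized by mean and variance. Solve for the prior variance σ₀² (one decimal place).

σ₀² = 29.4

Posterior precision equals prior precision plus data precision: 1/σ_n² = 1/σ₀² + n/σ².
So 1/σ₀² = 1/8.3238 − 9/104.5 = 0.120137 − 0.086124 = 0.034013.
Hence σ₀² = 1/0.034013 ≈ 29.4.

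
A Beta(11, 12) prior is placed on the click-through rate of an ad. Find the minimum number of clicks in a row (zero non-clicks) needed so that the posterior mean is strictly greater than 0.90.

k = 98

After k clicks and 0 non-clicks the posterior is Beta(11+k, 12), with mean (11+k)/(11+12+k).
Set (11+k)/(23+k) > 0.90 and solve: k > (0.90·23 − 11)/(1 − 0.90) = 97.000.
The smallest integer exceeding 97.000 is 98, and checking k=98: (109)/(121) = 0.9008 > 0.90.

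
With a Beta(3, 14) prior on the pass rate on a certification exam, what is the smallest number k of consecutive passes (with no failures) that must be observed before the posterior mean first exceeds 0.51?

k = 12

After k passes and 0 failures the posterior is Beta(3+k, 14), with mean (3+k)/(3+14+k).
Set (3+k)/(17+k) > 0.51 and solve: k > (0.51·17 − 3)/(1 − 0.51) = 11.571.
The smallest integer exceeding 11.571 is 12.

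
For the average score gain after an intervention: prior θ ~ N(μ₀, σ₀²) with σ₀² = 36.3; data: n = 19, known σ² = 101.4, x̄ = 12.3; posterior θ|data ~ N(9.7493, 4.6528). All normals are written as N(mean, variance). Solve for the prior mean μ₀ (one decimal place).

The posterior mean is a precision-weighted average: μ_n = (τ₀μ₀ + τ_data·x̄)/(τ₀+τ_data), with τ₀=1/σ₀² and τ_data=n/σ².
Here τ₀ = 1/36.3 = 0.027548 and τ_data = 19/101.4 = 0.187377, so τ_n = 0.214925.
Rearranging for μ₀: μ₀ = (μ_n·τ_n − τ_data·x̄)/τ₀ = (9.7493·0.214925 − 0.187377·12.3) / 0.027548 = -0.209369/0.027548 ≈ -7.6.

μ₀ = -7.6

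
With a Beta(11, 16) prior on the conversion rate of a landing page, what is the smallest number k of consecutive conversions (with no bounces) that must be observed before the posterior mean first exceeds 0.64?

After k conversions and 0 bounces the posterior is Beta(11+k, 16), with mean (11+k)/(11+16+k).
Set (11+k)/(27+k) > 0.64 and solve: k > (0.64·27 − 11)/(1 − 0.64) = 17.444.
The smallest integer exceeding 17.444 is 18.

k = 18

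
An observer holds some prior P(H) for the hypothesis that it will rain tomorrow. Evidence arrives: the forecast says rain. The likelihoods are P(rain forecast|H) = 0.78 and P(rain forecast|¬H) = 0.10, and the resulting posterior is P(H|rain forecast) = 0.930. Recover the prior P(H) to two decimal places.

P(H) = 0.63

In odds form, posterior odds = prior odds × likelihood ratio, so prior odds = posterior odds ÷ LR.
Posterior odds = 0.930/(1−0.930) = 13.2857. LR = 0.78/0.10 = 7.8000.
Prior odds = 13.2857/7.8000 = 1.7033, so P(H) = 1.7033/(1+1.7033) ≈ 0.63.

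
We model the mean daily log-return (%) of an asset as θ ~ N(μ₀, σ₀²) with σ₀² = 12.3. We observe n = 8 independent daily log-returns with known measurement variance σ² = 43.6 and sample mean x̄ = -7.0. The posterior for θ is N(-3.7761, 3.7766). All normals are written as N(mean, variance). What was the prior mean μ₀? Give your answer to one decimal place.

μ₀ = 3.5

The posterior mean is a precision-weighted average: μ_n = (τ₀μ₀ + τ_data·x̄)/(τ₀+τ_data), with τ₀=1/σ₀² and τ_data=n/σ².
Here τ₀ = 1/12.3 = 0.081301 and τ_data = 8/43.6 = 0.183486, so τ_n = 0.264787.
Rearranging for μ₀: μ₀ = (μ_n·τ_n − τ_data·x̄)/τ₀ = (-3.7761·0.264787 − 0.183486·-7.0) / 0.081301 = 0.284540/0.081301 ≈ 3.5.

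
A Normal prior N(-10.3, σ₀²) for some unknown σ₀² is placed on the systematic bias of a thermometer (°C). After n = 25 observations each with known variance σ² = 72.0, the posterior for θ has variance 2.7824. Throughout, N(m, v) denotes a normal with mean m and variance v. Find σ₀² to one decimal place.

σ₀² = 82.1

For the Normal–Normal model with known σ², precisions add: τ_n = τ₀ + n/σ².
So 1/σ₀² = 1/2.7824 − 25/72.0 = 0.359402 − 0.347222 = 0.012180.
Hence σ₀² = 1/0.012180 ≈ 82.1.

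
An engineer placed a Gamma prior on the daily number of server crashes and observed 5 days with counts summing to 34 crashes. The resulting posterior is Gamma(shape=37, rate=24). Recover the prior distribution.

Gamma–Poisson conjugacy: posterior shape = α + Σxᵢ, posterior rate = β + n.
So α = 37 − 34 = 3 and β = 24 − 5 = 19.

Gamma(shape=3, rate=19)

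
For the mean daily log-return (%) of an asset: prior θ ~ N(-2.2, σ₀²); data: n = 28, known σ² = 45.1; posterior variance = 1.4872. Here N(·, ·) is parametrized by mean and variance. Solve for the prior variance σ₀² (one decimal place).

Posterior precision equals prior precision plus data precision: 1/σ_n² = 1/σ₀² + n/σ².
So 1/σ₀² = 1/1.4872 − 28/45.1 = 0.672405 − 0.620843 = 0.051562.
Hence σ₀² = 1/0.051562 ≈ 19.4.

σ₀² = 19.4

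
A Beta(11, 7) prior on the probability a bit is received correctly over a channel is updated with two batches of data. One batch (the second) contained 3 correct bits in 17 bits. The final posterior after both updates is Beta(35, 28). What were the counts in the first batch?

21 correct bits and 7 errors

Because Beta–binomial updating is additive in the counts, the combined data contributed (α_post−α_prior, β_post−β_prior) successes and failures.
Total across both batches: 35−11=24 correct bits, 28−7=21 errors.
Subtract the second batch: 24−3=21 correct bits and 21−14=7 errors.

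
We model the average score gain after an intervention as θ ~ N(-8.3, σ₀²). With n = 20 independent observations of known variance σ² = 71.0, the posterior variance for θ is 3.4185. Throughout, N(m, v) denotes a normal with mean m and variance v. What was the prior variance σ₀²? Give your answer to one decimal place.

For the Normal–Normal model with known σ², precisions add: τ_n = τ₀ + n/σ².
So 1/σ₀² = 1/3.4185 − 20/71.0 = 0.292526 − 0.281690 = 0.010836.
Hence σ₀² = 1/0.010836 ≈ 92.3.

σ₀² = 92.3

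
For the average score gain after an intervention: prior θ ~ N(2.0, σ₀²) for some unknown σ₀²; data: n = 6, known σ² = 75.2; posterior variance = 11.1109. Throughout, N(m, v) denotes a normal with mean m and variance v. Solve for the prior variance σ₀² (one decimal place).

σ₀² = 97.9

For the Normal–Normal model with known σ², precisions add: τ_n = τ₀ + n/σ².
So 1/σ₀² = 1/11.1109 − 6/75.2 = 0.090002 − 0.079787 = 0.010215.
Hence σ₀² = 1/0.010215 ≈ 97.9.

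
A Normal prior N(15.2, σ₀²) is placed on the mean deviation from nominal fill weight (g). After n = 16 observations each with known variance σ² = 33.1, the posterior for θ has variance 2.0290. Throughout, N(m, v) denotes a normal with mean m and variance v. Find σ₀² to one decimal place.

Posterior precision equals prior precision plus data precision: 1/σ_n² = 1/σ₀² + n/σ².
So 1/σ₀² = 1/2.0290 − 16/33.1 = 0.492854 − 0.483384 = 0.009470.
Hence σ₀² = 1/0.009470 ≈ 105.6.

σ₀² = 105.6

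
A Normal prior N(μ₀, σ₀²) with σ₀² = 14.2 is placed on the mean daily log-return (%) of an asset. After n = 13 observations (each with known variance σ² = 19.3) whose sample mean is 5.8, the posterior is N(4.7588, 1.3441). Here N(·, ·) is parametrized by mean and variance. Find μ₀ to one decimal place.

With known observation variance, the Normal–Normal posterior has precision τ_n = τ₀ + n/σ² and mean μ_n = (τ₀μ₀ + (n/σ²)x̄)/τ_n.
Here τ₀ = 1/14.2 = 0.070423 and τ_data = 13/19.3 = 0.673575, so τ_n = 0.743998.
Rearranging for μ₀: μ₀ = (μ_n·τ_n − τ_data·x̄)/τ₀ = (4.7588·0.743998 − 0.673575·5.8) / 0.070423 = -0.366197/0.070423 ≈ -5.2.

μ₀ = -5.2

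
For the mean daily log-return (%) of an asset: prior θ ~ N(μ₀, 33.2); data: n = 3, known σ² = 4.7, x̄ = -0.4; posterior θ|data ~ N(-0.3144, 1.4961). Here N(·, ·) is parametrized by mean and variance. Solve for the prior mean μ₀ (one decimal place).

The posterior mean is a precision-weighted average: μ_n = (τ₀μ₀ + τ_data·x̄)/(τ₀+τ_data), with τ₀=1/σ₀² and τ_data=n/σ².
Here τ₀ = 1/33.2 = 0.030120 and τ_data = 3/4.7 = 0.638298, so τ_n = 0.668418.
Rearranging for μ₀: μ₀ = (μ_n·τ_n − τ_data·x̄)/τ₀ = (-0.3144·0.668418 − 0.638298·-0.4) / 0.030120 = 0.045169/0.030120 ≈ 1.5.

μ₀ = 1.5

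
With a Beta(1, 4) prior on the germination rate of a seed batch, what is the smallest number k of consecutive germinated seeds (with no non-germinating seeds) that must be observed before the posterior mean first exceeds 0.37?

k = 2

After k germinated seeds and 0 non-germinating seeds the posterior is Beta(1+k, 4), with mean (1+k)/(1+4+k).
Set (1+k)/(5+k) > 0.37 and solve: k > (0.37·5 − 1)/(1 − 0.37) = 1.349.
The smallest integer exceeding 1.349 is 2.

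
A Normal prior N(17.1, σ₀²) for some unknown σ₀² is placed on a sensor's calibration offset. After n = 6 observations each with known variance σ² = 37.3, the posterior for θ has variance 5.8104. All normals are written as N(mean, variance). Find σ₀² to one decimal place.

Posterior precision equals prior precision plus data precision: 1/σ_n² = 1/σ₀² + n/σ².
So 1/σ₀² = 1/5.8104 − 6/37.3 = 0.172105 − 0.160858 = 0.011247.
Hence σ₀² = 1/0.011247 ≈ 88.9.

σ₀² = 88.9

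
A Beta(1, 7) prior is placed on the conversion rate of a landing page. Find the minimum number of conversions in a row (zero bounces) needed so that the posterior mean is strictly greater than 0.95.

k = 133

After k conversions and 0 bounces the posterior is Beta(1+k, 7), with mean (1+k)/(1+7+k).
Set (1+k)/(8+k) > 0.95 and solve: k > (0.95·8 − 1)/(1 − 0.95) = 132.000.
The smallest integer exceeding 132.000 is 133, and checking k=133: (134)/(141) = 0.9504 > 0.95.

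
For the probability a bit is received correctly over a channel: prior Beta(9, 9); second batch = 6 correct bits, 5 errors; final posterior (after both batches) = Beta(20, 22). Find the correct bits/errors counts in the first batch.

5 correct bits and 8 errors

Sequential conjugate updates are equivalent to a single update on the pooled data, so total successes = posterior α − prior α and total failures = posterior β − prior β.
Total across both batches: 20−9=11 correct bits, 22−9=13 errors.
Subtract the second batch: 11−6=5 correct bits and 13−5=8 errors.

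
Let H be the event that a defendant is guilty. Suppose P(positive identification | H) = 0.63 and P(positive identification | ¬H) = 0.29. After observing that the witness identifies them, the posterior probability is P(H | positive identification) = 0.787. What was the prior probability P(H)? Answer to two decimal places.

In odds form, posterior odds = prior odds × likelihood ratio, so prior odds = posterior odds ÷ LR.
Posterior odds = 0.787/(1−0.787) = 3.6948. LR = 0.63/0.29 = 2.1724.
Prior odds = 3.6948/2.1724 = 1.7008, so P(H) = 1.7008/(1+1.7008) ≈ 0.63.

P(H) = 0.63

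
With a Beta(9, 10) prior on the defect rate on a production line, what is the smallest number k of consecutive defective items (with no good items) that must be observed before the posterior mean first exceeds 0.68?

After k defective items and 0 good items the posterior is Beta(9+k, 10), with mean (9+k)/(9+10+k).
Set (9+k)/(19+k) > 0.68 and solve: k > (0.68·19 − 9)/(1 − 0.68) = 12.250.
The smallest integer exceeding 12.250 is 13.

k = 13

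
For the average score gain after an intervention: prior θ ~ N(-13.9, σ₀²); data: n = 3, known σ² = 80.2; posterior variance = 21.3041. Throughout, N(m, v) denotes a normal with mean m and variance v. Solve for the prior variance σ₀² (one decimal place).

Posterior precision equals prior precision plus data precision: 1/σ_n² = 1/σ₀² + n/σ².
So 1/σ₀² = 1/21.3041 − 3/80.2 = 0.046939 − 0.037406 = 0.009533.
Hence σ₀² = 1/0.009533 ≈ 104.9.

σ₀² = 104.9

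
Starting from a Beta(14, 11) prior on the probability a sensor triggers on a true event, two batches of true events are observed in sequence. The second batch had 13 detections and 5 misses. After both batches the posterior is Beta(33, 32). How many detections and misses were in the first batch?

Sequential conjugate updates are equivalent to a single update on the pooled data, so total successes = posterior α − prior α and total failures = posterior β − prior β.
Total across both batches: 33−14=19 detections, 32−11=21 misses.
Subtract the second batch: 19−13=6 detections and 21−5=16 misses.

6 detections and 16 misses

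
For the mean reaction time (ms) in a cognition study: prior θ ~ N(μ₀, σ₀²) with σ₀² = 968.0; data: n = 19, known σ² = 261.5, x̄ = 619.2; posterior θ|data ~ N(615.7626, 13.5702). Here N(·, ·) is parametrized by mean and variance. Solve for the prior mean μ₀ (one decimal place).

μ₀ = 374.0

With known observation variance, the Normal–Normal posterior has precision τ_n = τ₀ + n/σ² and mean μ_n = (τ₀μ₀ + (n/σ²)x̄)/τ_n.
Here τ₀ = 1/968.0 = 0.001033 and τ_data = 19/261.5 = 0.072658, so τ_n = 0.073691.
Rearranging for μ₀: μ₀ = (μ_n·τ_n − τ_data·x̄)/τ₀ = (615.7626·0.073691 − 0.072658·619.2) / 0.001033 = 0.386328/0.001033 ≈ 374.0.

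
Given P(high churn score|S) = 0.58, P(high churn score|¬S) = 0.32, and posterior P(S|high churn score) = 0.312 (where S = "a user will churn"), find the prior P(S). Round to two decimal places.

Bayes' rule in odds form gives O(S|E) = O(S)·[P(E|S)/P(E|¬S)], hence O(S) = O(S|E)/LR.
Posterior odds = 0.312/(1−0.312) = 0.4535. LR = 0.58/0.32 = 1.8125.
Prior odds = 0.4535/1.8125 = 0.2502, so P(S) = 0.2502/(1+0.2502) ≈ 0.20.

P(S) = 0.20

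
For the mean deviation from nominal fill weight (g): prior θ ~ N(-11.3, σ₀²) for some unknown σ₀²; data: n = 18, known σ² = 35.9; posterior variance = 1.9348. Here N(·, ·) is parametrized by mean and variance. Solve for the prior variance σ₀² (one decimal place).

Posterior precision equals prior precision plus data precision: 1/σ_n² = 1/σ₀² + n/σ².
So 1/σ₀² = 1/1.9348 − 18/35.9 = 0.516849 − 0.501393 = 0.015456.
Hence σ₀² = 1/0.015456 ≈ 64.7.

σ₀² = 64.7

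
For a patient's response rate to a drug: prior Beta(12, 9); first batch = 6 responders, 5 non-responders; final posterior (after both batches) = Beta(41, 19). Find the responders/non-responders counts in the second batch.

Because Beta–binomial updating is additive in the counts, the combined data contributed (α_post−α_prior, β_post−β_prior) successes and failures.
Total across both batches: 41−12=29 responders, 19−9=10 non-responders.
Subtract the first batch: 29−6=23 responders and 10−5=5 non-responders.

23 responders and 5 non-responders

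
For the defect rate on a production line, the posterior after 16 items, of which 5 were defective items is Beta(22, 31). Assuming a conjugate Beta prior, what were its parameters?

A Beta(α, β) prior with s successes and f failures in binomial data gives a Beta(α+s, β+f) posterior.
Subtract the data counts: 22−5=17, 31−11=20.

Beta(17, 20)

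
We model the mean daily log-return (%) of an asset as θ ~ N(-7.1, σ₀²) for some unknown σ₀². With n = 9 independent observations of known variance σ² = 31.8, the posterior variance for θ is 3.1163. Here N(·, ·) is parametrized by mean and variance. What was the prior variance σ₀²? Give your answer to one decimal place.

σ₀² = 26.4

Posterior precision equals prior precision plus data precision: 1/σ_n² = 1/σ₀² + n/σ².
So 1/σ₀² = 1/3.1163 − 9/31.8 = 0.320893 − 0.283019 = 0.037874.
Hence σ₀² = 1/0.037874 ≈ 26.4.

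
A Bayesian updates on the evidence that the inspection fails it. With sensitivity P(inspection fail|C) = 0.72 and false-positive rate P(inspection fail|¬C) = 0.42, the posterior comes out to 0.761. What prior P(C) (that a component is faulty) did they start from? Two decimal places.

Bayes' rule in odds form gives O(C|E) = O(C)·[P(E|C)/P(E|¬C)], hence O(C) = O(C|E)/LR.
Posterior odds = 0.761/(1−0.761) = 3.1841. LR = 0.72/0.42 = 1.7143.
Prior odds = 3.1841/1.7143 = 1.8574, so P(C) = 1.8574/(1+1.8574) ≈ 0.65.

P(C) = 0.65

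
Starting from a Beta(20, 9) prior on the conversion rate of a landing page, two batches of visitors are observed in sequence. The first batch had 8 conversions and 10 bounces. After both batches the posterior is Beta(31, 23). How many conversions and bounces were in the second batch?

Because Beta–binomial updating is additive in the counts, the combined data contributed (α_post−α_prior, β_post−β_prior) successes and failures.
Total across both batches: 31−20=11 conversions, 23−9=14 bounces.
Subtract the first batch: 11−8=3 conversions and 14−10=4 bounces.

3 conversions and 4 bounces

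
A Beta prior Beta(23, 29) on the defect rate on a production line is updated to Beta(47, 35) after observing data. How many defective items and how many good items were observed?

A Beta(α, β) prior with s successes and f failures in binomial data gives a Beta(α+s, β+f) posterior.
Match parameters: s=47−23=24, f=35−29=6.

24 defective items and 6 good items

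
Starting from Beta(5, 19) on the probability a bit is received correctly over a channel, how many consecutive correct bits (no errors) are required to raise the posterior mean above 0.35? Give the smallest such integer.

After k correct bits and 0 errors the posterior is Beta(5+k, 19), with mean (5+k)/(5+19+k).
Set (5+k)/(24+k) > 0.35 and solve: k > (0.35·24 − 5)/(1 − 0.35) = 5.231.
The smallest integer exceeding 5.231 is 6.

k = 6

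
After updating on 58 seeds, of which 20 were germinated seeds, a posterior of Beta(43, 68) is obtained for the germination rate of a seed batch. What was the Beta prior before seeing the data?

Beta is conjugate to the binomial likelihood: posterior = Beta(a+s, b+f).
So a = 43 − 20 = 23 and b = 68 − 38 = 30.

Beta(23, 30)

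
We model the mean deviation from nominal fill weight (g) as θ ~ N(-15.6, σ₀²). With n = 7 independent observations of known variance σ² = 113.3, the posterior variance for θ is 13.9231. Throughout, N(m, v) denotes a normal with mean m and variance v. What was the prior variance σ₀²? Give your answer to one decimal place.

σ₀² = 99.6

Posterior precision equals prior precision plus data precision: 1/σ_n² = 1/σ₀² + n/σ².
So 1/σ₀² = 1/13.9231 − 7/113.3 = 0.071823 − 0.061783 = 0.010040.
Hence σ₀² = 1/0.010040 ≈ 99.6.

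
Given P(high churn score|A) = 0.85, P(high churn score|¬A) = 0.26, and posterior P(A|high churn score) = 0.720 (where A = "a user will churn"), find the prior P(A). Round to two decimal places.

Bayes' rule in odds form gives O(A|E) = O(A)·[P(E|A)/P(E|¬A)], hence O(A) = O(A|E)/LR.
Posterior odds = 0.720/(1−0.720) = 2.5714. LR = 0.85/0.26 = 3.2692.
Prior odds = 2.5714/3.2692 = 0.7866, so P(A) = 0.7866/(1+0.7866) ≈ 0.44.

P(A) = 0.44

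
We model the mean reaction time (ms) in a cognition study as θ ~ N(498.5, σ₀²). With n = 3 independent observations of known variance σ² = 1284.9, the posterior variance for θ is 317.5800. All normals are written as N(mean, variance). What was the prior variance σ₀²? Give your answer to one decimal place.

Posterior precision equals prior precision plus data precision: 1/σ_n² = 1/σ₀² + n/σ².
So 1/σ₀² = 1/317.5800 − 3/1284.9 = 0.003149 − 0.002335 = 0.000814.
Hence σ₀² = 1/0.000814 ≈ 1228.5.

σ₀² = 1228.5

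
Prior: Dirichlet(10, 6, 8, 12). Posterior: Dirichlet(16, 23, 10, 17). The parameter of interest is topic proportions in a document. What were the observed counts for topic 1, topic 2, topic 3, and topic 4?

For a Dirichlet(α) prior with multinomial counts c, the posterior is Dirichlet(α + c) componentwise.
Counts are posterior − prior componentwise: 16−10=6, 23−6=17, 10−8=2, 17−12=5.

counts (6, 17, 2, 5)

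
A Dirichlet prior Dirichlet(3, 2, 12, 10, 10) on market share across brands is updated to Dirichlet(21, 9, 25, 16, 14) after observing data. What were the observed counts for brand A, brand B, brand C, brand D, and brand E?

For a Dirichlet(α) prior with multinomial counts c, the posterior is Dirichlet(α + c) componentwise.
Counts are posterior − prior componentwise: 21−3=18, 9−2=7, 25−12=13, 16−10=6, 14−10=4.

counts (18, 7, 13, 6, 4)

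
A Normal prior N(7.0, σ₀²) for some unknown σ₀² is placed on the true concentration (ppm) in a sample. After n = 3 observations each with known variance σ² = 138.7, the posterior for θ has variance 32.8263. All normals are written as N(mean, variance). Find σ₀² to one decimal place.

σ₀² = 113.2

Posterior precision equals prior precision plus data precision: 1/σ_n² = 1/σ₀² + n/σ².
So 1/σ₀² = 1/32.8263 − 3/138.7 = 0.030463 − 0.021629 = 0.008834.
Hence σ₀² = 1/0.008834 ≈ 113.2.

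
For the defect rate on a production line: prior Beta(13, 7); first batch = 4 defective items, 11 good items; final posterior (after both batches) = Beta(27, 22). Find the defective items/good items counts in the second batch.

Sequential conjugate updates are equivalent to a single update on the pooled data, so total successes = posterior α − prior α and total failures = posterior β − prior β.
Total across both batches: 27−13=14 defective items, 22−7=15 good items.
Subtract the first batch: 14−4=10 defective items and 15−11=4 good items.

10 defective items and 4 good items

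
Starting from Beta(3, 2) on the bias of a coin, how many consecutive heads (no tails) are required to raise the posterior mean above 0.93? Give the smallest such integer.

After k heads and 0 tails the posterior is Beta(3+k, 2), with mean (3+k)/(3+2+k).
Set (3+k)/(5+k) > 0.93 and solve: k > (0.93·5 − 3)/(1 − 0.93) = 23.571.
The smallest integer exceeding 23.571 is 24, and checking k=24: (27)/(29) = 0.9310 > 0.93.

k = 24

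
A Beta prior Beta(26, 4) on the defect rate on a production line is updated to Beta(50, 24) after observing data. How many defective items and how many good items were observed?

Beta is conjugate to the binomial likelihood: posterior = Beta(a+s, b+f).
Match parameters: s=50−26=24, f=24−4=20.

24 defective items and 20 good items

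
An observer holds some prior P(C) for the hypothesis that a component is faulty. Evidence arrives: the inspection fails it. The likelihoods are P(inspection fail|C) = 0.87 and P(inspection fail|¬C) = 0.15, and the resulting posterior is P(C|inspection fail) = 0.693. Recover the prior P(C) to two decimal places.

Bayes' rule in odds form gives O(C|E) = O(C)·[P(E|C)/P(E|¬C)], hence O(C) = O(C|E)/LR.
Posterior odds = 0.693/(1−0.693) = 2.2573. LR = 0.87/0.15 = 5.8000.
Prior odds = 2.2573/5.8000 = 0.3892, so P(C) = 0.3892/(1+0.3892) ≈ 0.28.

P(C) = 0.28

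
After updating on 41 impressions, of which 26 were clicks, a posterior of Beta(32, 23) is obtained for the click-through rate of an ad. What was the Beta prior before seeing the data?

Beta(6, 8)

Beta is conjugate to the binomial likelihood: posterior = Beta(α+s, β+f).
So α = 32 − 26 = 6 and β = 23 − 15 = 8.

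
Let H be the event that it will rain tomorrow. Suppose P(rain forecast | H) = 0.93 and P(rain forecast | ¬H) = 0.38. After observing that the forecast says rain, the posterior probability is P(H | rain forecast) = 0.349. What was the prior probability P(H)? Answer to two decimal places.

Bayes' rule in odds form gives O(H|E) = O(H)·[P(E|H)/P(E|¬H)], hence O(H) = O(H|E)/LR.
Posterior odds = 0.349/(1−0.349) = 0.5361. LR = 0.93/0.38 = 2.4474.
Prior odds = 0.5361/2.4474 = 0.2190, so P(H) = 0.2190/(1+0.2190) ≈ 0.18.

P(H) = 0.18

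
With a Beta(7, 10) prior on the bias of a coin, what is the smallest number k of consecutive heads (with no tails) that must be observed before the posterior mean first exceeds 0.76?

k = 25

After k heads and 0 tails the posterior is Beta(7+k, 10), with mean (7+k)/(7+10+k).
Set (7+k)/(17+k) > 0.76 and solve: k > (0.76·17 − 7)/(1 − 0.76) = 24.667.
The smallest integer exceeding 24.667 is 25, and checking k=25: (32)/(42) = 0.7619 > 0.76.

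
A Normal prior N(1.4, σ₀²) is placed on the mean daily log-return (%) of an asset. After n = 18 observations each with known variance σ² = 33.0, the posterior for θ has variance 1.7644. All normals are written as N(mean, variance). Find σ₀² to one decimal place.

σ₀² = 46.9

For the Normal–Normal model with known σ², precisions add: τ_n = τ₀ + n/σ².
So 1/σ₀² = 1/1.7644 − 18/33.0 = 0.566765 − 0.545455 = 0.021310.
Hence σ₀² = 1/0.021310 ≈ 46.9.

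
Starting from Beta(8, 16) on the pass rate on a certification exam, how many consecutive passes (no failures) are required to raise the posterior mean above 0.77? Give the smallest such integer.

k = 46

After k passes and 0 failures the posterior is Beta(8+k, 16), with mean (8+k)/(8+16+k).
Set (8+k)/(24+k) > 0.77 and solve: k > (0.77·24 − 8)/(1 − 0.77) = 45.565.
The smallest integer exceeding 45.565 is 46.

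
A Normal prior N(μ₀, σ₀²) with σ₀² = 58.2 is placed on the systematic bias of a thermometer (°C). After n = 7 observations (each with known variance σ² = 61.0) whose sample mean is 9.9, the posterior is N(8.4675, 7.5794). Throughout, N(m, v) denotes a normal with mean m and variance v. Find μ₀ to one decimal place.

μ₀ = -1.1

With known observation variance, the Normal–Normal posterior has precision τ_n = τ₀ + n/σ² and mean μ_n = (τ₀μ₀ + (n/σ²)x̄)/τ_n.
Here τ₀ = 1/58.2 = 0.017182 and τ_data = 7/61.0 = 0.114754, so τ_n = 0.131936.
Rearranging for μ₀: μ₀ = (μ_n·τ_n − τ_data·x̄)/τ₀ = (8.4675·0.131936 − 0.114754·9.9) / 0.017182 = -0.018897/0.017182 ≈ -1.1.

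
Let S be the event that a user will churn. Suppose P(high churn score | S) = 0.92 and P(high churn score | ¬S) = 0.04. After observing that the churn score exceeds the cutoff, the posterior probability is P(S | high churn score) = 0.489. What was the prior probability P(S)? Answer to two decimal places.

Bayes' rule in odds form gives O(S|E) = O(S)·[P(E|S)/P(E|¬S)], hence O(S) = O(S|E)/LR.
Posterior odds = 0.489/(1−0.489) = 0.9569. LR = 0.92/0.04 = 23.0000.
Prior odds = 0.9569/23.0000 = 0.0416, so P(S) = 0.0416/(1+0.0416) ≈ 0.04.

P(S) = 0.04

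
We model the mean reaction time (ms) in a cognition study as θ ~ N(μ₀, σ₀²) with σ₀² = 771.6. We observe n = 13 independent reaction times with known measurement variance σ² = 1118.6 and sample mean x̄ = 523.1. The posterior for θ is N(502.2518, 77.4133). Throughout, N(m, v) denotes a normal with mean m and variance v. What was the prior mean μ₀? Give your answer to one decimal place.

The posterior mean is a precision-weighted average: μ_n = (τ₀μ₀ + τ_data·x̄)/(τ₀+τ_data), with τ₀=1/σ₀² and τ_data=n/σ².
Here τ₀ = 1/771.6 = 0.001296 and τ_data = 13/1118.6 = 0.011622, so τ_n = 0.012918.
Rearranging for μ₀: μ₀ = (μ_n·τ_n − τ_data·x̄)/τ₀ = (502.2518·0.012918 − 0.011622·523.1) / 0.001296 = 0.408621/0.001296 ≈ 315.3.

μ₀ = 315.3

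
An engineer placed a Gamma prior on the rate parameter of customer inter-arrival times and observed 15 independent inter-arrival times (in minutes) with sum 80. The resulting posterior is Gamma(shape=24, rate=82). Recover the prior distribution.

For an exponential likelihood with a Gamma(α, β) prior on the rate, n observations with total T give posterior Gamma(α+n, β+T).
So α = 24 − 15 = 9 and β = 82 − 80 = 2.

Gamma(shape=9, rate=2)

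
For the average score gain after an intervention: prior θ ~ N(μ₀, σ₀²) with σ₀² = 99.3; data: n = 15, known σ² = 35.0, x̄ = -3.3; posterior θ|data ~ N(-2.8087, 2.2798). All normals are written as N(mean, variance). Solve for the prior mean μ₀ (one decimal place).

The posterior mean is a precision-weighted average: μ_n = (τ₀μ₀ + τ_data·x̄)/(τ₀+τ_data), with τ₀=1/σ₀² and τ_data=n/σ².
Here τ₀ = 1/99.3 = 0.010070 and τ_data = 15/35.0 = 0.428571, so τ_n = 0.438641.
Rearranging for μ₀: μ₀ = (μ_n·τ_n − τ_data·x̄)/τ₀ = (-2.8087·0.438641 − 0.428571·-3.3) / 0.010070 = 0.182273/0.010070 ≈ 18.1.

μ₀ = 18.1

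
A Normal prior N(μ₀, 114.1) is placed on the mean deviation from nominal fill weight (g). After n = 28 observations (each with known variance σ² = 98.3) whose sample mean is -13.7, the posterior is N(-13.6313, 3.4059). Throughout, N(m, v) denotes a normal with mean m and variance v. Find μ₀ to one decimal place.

μ₀ = -11.4

With known observation variance, the Normal–Normal posterior has precision τ_n = τ₀ + n/σ² and mean μ_n = (τ₀μ₀ + (n/σ²)x̄)/τ_n.
Here τ₀ = 1/114.1 = 0.008764 and τ_data = 28/98.3 = 0.284842, so τ_n = 0.293606.
Rearranging for μ₀: μ₀ = (μ_n·τ_n − τ_data·x̄)/τ₀ = (-13.6313·0.293606 − 0.284842·-13.7) / 0.008764 = -0.099896/0.008764 ≈ -11.4.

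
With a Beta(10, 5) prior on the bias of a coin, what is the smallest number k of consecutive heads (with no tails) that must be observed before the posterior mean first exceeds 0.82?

k = 13

After k heads and 0 tails the posterior is Beta(10+k, 5), with mean (10+k)/(10+5+k).
Set (10+k)/(15+k) > 0.82 and solve: k > (0.82·15 − 10)/(1 − 0.82) = 12.778.
The smallest integer exceeding 12.778 is 13.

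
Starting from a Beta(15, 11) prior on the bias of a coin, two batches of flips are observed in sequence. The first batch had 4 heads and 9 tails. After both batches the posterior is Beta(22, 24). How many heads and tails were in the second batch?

3 heads and 4 tails

Because Beta–binomial updating is additive in the counts, the combined data contributed (α_post−α_prior, β_post−β_prior) successes and failures.
Total across both batches: 22−15=7 heads, 24−11=13 tails.
Subtract the first batch: 7−4=3 heads and 13−9=4 tails.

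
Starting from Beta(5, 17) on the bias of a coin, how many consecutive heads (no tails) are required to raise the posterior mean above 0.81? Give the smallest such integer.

k = 68

After k heads and 0 tails the posterior is Beta(5+k, 17), with mean (5+k)/(5+17+k).
Set (5+k)/(22+k) > 0.81 and solve: k > (0.81·22 − 5)/(1 − 0.81) = 67.474.
The smallest integer exceeding 67.474 is 68, and checking k=68: (73)/(90) = 0.8111 > 0.81.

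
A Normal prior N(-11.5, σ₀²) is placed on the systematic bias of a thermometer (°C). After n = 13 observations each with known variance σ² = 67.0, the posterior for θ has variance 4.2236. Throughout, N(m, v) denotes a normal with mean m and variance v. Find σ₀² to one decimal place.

For the Normal–Normal model with known σ², precisions add: τ_n = τ₀ + n/σ².
So 1/σ₀² = 1/4.2236 − 13/67.0 = 0.236765 − 0.194030 = 0.042735.
Hence σ₀² = 1/0.042735 ≈ 23.4.

σ₀² = 23.4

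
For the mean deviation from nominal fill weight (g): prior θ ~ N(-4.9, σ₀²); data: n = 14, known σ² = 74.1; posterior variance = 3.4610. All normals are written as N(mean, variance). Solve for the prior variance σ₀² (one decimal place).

σ₀² = 10.0

For the Normal–Normal model with known σ², precisions add: τ_n = τ₀ + n/σ².
So 1/σ₀² = 1/3.4610 − 14/74.1 = 0.288934 − 0.188934 = 0.100000.
Hence σ₀² = 1/0.100000 ≈ 10.0.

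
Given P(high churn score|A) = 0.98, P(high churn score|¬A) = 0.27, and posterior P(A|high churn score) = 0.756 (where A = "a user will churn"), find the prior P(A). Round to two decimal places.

P(A) = 0.46

In odds form, posterior odds = prior odds × likelihood ratio, so prior odds = posterior odds ÷ LR.
Posterior odds = 0.756/(1−0.756) = 3.0984. LR = 0.98/0.27 = 3.6296.
Prior odds = 3.0984/3.6296 = 0.8536, so P(A) = 0.8536/(1+0.8536) ≈ 0.46.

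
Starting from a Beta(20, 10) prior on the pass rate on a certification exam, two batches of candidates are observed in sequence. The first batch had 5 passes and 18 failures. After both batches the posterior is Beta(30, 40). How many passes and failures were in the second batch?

Sequential conjugate updates are equivalent to a single update on the pooled data, so total successes = posterior α − prior α and total failures = posterior β − prior β.
Total across both batches: 30−20=10 passes, 40−10=30 failures.
Subtract the first batch: 10−5=5 passes and 30−18=12 failures.

5 passes and 12 failures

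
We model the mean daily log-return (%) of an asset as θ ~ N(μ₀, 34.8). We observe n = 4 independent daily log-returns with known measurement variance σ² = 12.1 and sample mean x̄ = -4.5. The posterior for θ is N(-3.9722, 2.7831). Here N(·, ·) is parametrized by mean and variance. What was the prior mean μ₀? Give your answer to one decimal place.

μ₀ = 2.1

The posterior mean is a precision-weighted average: μ_n = (τ₀μ₀ + τ_data·x̄)/(τ₀+τ_data), with τ₀=1/σ₀² and τ_data=n/σ².
Here τ₀ = 1/34.8 = 0.028736 and τ_data = 4/12.1 = 0.330579, so τ_n = 0.359315.
Rearranging for μ₀: μ₀ = (μ_n·τ_n − τ_data·x̄)/τ₀ = (-3.9722·0.359315 − 0.330579·-4.5) / 0.028736 = 0.060334/0.028736 ≈ 2.1.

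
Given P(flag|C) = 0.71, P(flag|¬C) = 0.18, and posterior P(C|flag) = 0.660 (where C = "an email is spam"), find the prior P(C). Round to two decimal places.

Bayes' rule in odds form gives O(C|E) = O(C)·[P(E|C)/P(E|¬C)], hence O(C) = O(C|E)/LR.
Posterior odds = 0.660/(1−0.660) = 1.9412. LR = 0.71/0.18 = 3.9444.
Prior odds = 1.9412/3.9444 = 0.4921, so P(C) = 0.4921/(1+0.4921) ≈ 0.33.

P(C) = 0.33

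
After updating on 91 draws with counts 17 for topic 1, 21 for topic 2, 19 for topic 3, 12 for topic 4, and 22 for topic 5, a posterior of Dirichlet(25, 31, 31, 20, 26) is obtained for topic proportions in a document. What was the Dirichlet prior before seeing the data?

Dirichlet(8, 10, 12, 8, 4)

For a Dirichlet(α) prior with multinomial counts c, the posterior is Dirichlet(α + c) componentwise.
Subtract each count from the matching posterior parameter: 25−17=8, 31−21=10, 31−19=12, 20−12=8, 26−22=4.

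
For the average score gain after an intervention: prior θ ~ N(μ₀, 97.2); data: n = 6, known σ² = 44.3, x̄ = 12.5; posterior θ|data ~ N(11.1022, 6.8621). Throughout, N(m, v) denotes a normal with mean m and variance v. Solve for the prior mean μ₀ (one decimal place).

μ₀ = -7.3

With known observation variance, the Normal–Normal posterior has precision τ_n = τ₀ + n/σ² and mean μ_n = (τ₀μ₀ + (n/σ²)x̄)/τ_n.
Here τ₀ = 1/97.2 = 0.010288 and τ_data = 6/44.3 = 0.135440, so τ_n = 0.145728.
Rearranging for μ₀: μ₀ = (μ_n·τ_n − τ_data·x̄)/τ₀ = (11.1022·0.145728 − 0.135440·12.5) / 0.010288 = -0.075099/0.010288 ≈ -7.3.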